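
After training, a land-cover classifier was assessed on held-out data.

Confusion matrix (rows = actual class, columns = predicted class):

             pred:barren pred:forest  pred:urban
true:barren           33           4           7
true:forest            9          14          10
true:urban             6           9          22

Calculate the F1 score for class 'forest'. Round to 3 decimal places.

One-vs-rest for 'forest': TP = diagonal; FP = other classes predicted 'forest'; FN = 'forest' predicted as other.
F1 score = 2·TP/(2·TP+FP+FN).
forest: TP=14, FP=4+9=13, FN=9+10=19 → 28/60 = 0.4667

0.467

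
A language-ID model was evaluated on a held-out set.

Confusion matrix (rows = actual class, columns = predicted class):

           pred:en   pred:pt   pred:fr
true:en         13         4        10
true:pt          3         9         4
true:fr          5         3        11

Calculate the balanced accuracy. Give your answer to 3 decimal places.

0.541

Balanced accuracy = mean of per-class recall.
  en: recall = 13/27 = 0.4815
  pt: recall = 9/16 = 0.5625
  fr: recall = 11/19 = 0.5789
Mean = (0.4815 + 0.5625 + 0.5789) / 3 = 0.541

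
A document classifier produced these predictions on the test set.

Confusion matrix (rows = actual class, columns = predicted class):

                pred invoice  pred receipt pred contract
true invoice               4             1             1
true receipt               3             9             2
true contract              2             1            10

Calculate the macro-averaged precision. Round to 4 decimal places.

0.6773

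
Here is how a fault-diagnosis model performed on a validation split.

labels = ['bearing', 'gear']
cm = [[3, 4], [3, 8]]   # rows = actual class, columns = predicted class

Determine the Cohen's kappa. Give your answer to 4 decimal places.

0.1600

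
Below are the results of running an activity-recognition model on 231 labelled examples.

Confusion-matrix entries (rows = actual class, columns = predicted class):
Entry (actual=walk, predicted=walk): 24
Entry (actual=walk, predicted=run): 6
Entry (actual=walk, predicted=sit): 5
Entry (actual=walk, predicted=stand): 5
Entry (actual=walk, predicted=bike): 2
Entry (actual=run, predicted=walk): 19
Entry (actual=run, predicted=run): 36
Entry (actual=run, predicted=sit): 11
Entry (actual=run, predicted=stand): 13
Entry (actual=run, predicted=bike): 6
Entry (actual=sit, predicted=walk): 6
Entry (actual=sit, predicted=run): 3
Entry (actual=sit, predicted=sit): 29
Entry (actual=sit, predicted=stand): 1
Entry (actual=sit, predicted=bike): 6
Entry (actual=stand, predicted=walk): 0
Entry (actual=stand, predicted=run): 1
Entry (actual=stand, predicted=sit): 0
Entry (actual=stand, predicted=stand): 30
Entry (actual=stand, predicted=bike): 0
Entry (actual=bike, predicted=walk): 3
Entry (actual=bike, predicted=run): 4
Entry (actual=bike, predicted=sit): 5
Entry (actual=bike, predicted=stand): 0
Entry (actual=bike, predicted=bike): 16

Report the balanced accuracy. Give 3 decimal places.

Balanced accuracy = mean of per-class recall.
  walk: recall = 24/42 = 0.5714
  run: recall = 36/85 = 0.4235
  sit: recall = 29/45 = 0.6444
  stand: recall = 30/31 = 0.9677
  bike: recall = 16/28 = 0.5714
Mean = (0.5714 + 0.4235 + 0.6444 + 0.9677 + 0.5714) / 5 = 0.636

0.636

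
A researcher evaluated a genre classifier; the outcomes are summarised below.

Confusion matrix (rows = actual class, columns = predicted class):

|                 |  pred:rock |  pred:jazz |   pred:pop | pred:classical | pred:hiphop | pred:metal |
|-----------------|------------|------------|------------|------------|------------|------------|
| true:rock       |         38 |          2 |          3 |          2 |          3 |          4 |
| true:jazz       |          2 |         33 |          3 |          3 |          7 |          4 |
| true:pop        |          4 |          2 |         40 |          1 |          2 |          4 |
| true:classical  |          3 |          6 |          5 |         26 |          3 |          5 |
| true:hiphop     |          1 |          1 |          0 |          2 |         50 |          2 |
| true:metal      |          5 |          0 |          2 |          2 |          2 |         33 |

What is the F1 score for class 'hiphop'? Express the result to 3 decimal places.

0.813

Take TP from the diagonal, FP from the rest of the 'hiphop' prediction marginal, FN from the rest of the 'hiphop' actual marginal.
F1 score = 2·TP/(2·TP+FP+FN).
hiphop: TP=50, FP=3+7+2+3+2=17, FN=1+1+0+2+2=6 → 100/123 = 0.8130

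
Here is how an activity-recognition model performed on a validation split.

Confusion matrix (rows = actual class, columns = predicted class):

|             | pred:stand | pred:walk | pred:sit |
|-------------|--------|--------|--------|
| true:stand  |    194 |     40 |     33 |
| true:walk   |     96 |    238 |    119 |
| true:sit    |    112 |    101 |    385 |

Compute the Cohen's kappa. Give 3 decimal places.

0.419

Observed agreement pₒ = trace/N = 817/1318 = 0.6199
Expected agreement pₑ = Σ (rowᵢ·colᵢ)/N² = (267·402 + 453·379 + 598·537)/1318² = 0.3455
κ = (pₒ − pₑ)/(1 − pₑ) = (0.6199 − 0.3455)/(1 − 0.3455) = 0.419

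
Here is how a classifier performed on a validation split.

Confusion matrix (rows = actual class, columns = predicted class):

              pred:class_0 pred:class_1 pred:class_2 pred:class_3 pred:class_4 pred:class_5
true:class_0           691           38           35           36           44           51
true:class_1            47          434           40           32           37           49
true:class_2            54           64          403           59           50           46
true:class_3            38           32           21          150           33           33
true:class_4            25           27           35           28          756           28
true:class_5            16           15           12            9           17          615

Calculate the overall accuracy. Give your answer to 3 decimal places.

Accuracy = trace / total = (691+434+403+150+756+615=3049) / 4100 = 3049/4100 = 0.744

0.744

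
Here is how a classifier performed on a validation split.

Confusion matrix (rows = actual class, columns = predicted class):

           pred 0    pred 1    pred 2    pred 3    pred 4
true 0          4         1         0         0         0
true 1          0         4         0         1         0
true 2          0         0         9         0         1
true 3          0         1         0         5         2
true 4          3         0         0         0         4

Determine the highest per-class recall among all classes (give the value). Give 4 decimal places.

Per-class recall (TP/(TP+FN)):
  0: TP=4, FN=1+0+0+0=1 → 4/5 = 0.80000
  1: TP=4, FN=0+0+1+0=1 → 4/5 = 0.80000
  2: TP=9, FN=0+0+0+1=1 → 9/10 = 0.90000
  3: TP=5, FN=0+1+0+2=3 → 5/8 = 0.62500
  4: TP=4, FN=3+0+0+0=3 → 4/7 = 0.57143
Highest is class '2' with recall = 0.9000.

0.9000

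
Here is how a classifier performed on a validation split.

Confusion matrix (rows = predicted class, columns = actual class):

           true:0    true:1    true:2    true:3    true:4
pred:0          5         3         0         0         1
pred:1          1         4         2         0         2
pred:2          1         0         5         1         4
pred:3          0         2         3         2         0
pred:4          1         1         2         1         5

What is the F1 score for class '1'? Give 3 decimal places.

0.421

One-vs-rest for '1': TP = diagonal; FP = other classes predicted '1'; FN = '1' predicted as other.
F1 score = 2·TP/(2·TP+FP+FN).
1: TP=4, FP=1+2+0+2=5, FN=3+0+2+1=6 → 8/19 = 0.4211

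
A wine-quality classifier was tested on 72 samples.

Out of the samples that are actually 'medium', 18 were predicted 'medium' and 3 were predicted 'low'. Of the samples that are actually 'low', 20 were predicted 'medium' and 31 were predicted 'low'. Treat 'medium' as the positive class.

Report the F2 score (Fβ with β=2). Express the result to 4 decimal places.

Fβ = (1+β²)·TP / ((1+β²)·TP + β²·FN + FP), with β²=4
= 5·18 / (5·18 + 4·3 + 20) = 0.7377

0.7377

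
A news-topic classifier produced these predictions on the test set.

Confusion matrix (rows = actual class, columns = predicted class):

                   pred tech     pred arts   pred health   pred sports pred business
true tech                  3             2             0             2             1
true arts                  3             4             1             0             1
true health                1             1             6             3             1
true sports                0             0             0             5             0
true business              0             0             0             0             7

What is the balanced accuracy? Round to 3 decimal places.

Balanced accuracy = mean of per-class recall.
  tech: recall = 3/8 = 0.3750
  arts: recall = 4/9 = 0.4444
  health: recall = 6/12 = 0.5000
  sports: recall = 5/5 = 1.0000
  business: recall = 7/7 = 1.0000
Mean = (0.3750 + 0.4444 + 0.5000 + 1.0000 + 1.0000) / 5 = 0.664

0.664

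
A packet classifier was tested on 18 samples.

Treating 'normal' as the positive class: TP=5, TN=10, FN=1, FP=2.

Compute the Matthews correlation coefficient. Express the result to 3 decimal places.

MCC = (TP·TN − FP·FN) / √((TP+FP)(TP+FN)(TN+FP)(TN+FN))
Numerator = 5·10 − 2·1 = 48
Denominator = √(7·6·12·11) = √5544 = 74.4580
MCC = 48 / 74.4580 = 0.645

0.645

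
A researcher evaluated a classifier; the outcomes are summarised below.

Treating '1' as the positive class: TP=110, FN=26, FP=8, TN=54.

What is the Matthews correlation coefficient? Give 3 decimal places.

MCC = (TP·TN − FP·FN) / √((TP+FP)(TP+FN)(TN+FP)(TN+FN))
Numerator = 110·54 − 8·26 = 5732
Denominator = √(118·136·62·80) = √79598080 = 8921.7756
MCC = 5732 / 8921.7756 = 0.642

0.642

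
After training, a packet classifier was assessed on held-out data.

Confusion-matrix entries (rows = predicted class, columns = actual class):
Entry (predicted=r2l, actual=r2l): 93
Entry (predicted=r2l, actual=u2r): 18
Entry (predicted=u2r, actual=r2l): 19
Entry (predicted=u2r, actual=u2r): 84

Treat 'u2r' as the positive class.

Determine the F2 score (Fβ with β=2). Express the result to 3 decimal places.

0.822

Fβ = (1+β²)·TP / ((1+β²)·TP + β²·FN + FP), with β²=4
= 5·84 / (5·84 + 4·18 + 19) = 0.822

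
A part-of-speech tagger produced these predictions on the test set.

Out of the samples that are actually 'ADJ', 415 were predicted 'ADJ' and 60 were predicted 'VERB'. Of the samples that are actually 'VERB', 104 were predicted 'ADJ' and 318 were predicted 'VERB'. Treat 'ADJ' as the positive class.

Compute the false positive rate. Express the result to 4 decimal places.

FPR = FP/(FP+TN) = 104/(104+318) = 0.2464

0.2464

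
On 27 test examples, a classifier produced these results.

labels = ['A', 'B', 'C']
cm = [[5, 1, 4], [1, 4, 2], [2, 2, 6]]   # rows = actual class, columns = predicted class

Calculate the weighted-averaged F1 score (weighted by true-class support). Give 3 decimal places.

Per-class F1 score (2·TP/(2·TP+FP+FN)):
  A: TP=5, FP=1+2=3, FN=1+4=5 → 10/18 = 0.5556
  B: TP=4, FP=1+2=3, FN=1+2=3 → 8/14 = 0.5714
  C: TP=6, FP=4+2=6, FN=2+2=4 → 12/22 = 0.5455
Weighted-F1 score = Σ (supportᵢ/N)·F1 scoreᵢ with N=27: (10/27)·0.5556 + (7/27)·0.5714 + (10/27)·0.5455 = 0.556

0.556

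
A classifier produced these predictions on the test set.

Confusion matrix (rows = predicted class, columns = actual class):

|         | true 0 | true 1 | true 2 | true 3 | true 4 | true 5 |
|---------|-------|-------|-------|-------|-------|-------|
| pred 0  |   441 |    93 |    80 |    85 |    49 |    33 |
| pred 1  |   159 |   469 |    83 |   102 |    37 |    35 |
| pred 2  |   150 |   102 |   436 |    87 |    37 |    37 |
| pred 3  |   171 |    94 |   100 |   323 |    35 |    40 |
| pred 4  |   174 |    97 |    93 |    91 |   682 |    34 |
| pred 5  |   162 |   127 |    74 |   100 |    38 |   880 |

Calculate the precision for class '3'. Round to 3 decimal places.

Treat '3' as positive and all other classes as negative.
precision = TP/(TP+FP).
3: TP=323, FP=171+94+100+35+40=440 → 323/763 = 0.4233

0.423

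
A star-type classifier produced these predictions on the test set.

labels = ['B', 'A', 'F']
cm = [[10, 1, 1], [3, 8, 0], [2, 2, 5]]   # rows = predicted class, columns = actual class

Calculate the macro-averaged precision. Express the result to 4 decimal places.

0.7054

Per-class precision (TP/(TP+FP)):
  B: TP=10, FP=1+1=2 → 10/12 = 0.83333
  A: TP=8, FP=3+0=3 → 8/11 = 0.72727
  F: TP=5, FP=2+2=4 → 5/9 = 0.55556
Macro-precision = mean = (0.83333 + 0.72727 + 0.55556) / 3 = 0.7054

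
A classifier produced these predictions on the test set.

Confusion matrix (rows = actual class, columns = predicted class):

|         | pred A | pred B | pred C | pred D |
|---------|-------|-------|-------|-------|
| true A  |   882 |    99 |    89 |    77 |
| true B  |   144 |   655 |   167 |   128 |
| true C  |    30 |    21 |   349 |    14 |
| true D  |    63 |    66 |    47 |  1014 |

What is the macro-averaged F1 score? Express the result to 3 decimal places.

Per-class F1 score (2·TP/(2·TP+FP+FN)):
  A: TP=882, FP=144+30+63=237, FN=99+89+77=265 → 1764/2266 = 0.7785
  B: TP=655, FP=99+21+66=186, FN=144+167+128=439 → 1310/1935 = 0.6770
  C: TP=349, FP=89+167+47=303, FN=30+21+14=65 → 698/1066 = 0.6548
  D: TP=1014, FP=77+128+14=219, FN=63+66+47=176 → 2028/2423 = 0.8370
Macro-F1 score = mean = (0.7785 + 0.6770 + 0.6548 + 0.8370) / 4 = 0.737

0.737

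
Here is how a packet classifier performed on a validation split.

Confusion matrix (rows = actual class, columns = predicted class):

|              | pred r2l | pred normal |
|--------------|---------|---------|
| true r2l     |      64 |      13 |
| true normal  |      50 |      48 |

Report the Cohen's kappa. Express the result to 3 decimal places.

0.305

Observed agreement pₒ = trace/N = 112/175 = 0.6400
Expected agreement pₑ = Σ (rowᵢ·colᵢ)/N² = (77·114 + 98·61)/175² = 0.4818
κ = (pₒ − pₑ)/(1 − pₑ) = (0.6400 − 0.4818)/(1 − 0.4818) = 0.305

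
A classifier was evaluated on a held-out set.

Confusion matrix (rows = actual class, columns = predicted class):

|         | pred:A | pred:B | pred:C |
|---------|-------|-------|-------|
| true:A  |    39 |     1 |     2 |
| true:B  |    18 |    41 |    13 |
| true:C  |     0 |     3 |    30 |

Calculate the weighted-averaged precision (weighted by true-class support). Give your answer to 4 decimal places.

Per-class precision (TP/(TP+FP)):
  A: TP=39, FP=18+0=18 → 39/57 = 0.68421
  B: TP=41, FP=1+3=4 → 41/45 = 0.91111
  C: TP=30, FP=2+13=15 → 30/45 = 0.66667
Weighted-precision = Σ (supportᵢ/N)·precisionᵢ with N=147: (42/147)·0.68421 + (72/147)·0.91111 + (33/147)·0.66667 = 0.7914

0.7914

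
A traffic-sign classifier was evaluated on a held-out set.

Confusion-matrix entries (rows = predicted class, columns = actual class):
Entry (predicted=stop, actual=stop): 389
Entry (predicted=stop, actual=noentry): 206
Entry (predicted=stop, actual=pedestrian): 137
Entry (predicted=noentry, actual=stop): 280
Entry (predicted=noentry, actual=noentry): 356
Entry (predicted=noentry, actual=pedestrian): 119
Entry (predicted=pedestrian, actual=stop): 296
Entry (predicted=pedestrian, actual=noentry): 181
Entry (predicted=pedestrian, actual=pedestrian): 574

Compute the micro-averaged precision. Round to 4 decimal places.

0.5197

Micro-averaging pools counts across classes: ΣTP=1319, ΣFP=1219, ΣFN=1219.
Micro-precision = TP/(TP+FP) on pooled counts = 0.5197 (equals overall accuracy in single-label multiclass).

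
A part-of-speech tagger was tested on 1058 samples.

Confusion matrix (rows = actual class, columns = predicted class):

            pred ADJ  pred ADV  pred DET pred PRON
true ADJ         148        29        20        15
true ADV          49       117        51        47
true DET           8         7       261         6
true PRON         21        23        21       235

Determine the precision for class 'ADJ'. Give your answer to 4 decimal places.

0.6549

Take TP from the diagonal, FP from the rest of the 'ADJ' prediction marginal, FN from the rest of the 'ADJ' actual marginal.
precision = TP/(TP+FP).
ADJ: TP=148, FP=49+8+21=78 → 148/226 = 0.65487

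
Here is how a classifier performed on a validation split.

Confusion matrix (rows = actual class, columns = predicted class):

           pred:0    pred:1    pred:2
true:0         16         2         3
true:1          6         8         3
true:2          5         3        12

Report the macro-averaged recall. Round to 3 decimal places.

Per-class recall (TP/(TP+FN)):
  0: TP=16, FN=2+3=5 → 16/21 = 0.7619
  1: TP=8, FN=6+3=9 → 8/17 = 0.4706
  2: TP=12, FN=5+3=8 → 12/20 = 0.6000
Macro-recall = mean = (0.7619 + 0.4706 + 0.6000) / 3 = 0.611

0.611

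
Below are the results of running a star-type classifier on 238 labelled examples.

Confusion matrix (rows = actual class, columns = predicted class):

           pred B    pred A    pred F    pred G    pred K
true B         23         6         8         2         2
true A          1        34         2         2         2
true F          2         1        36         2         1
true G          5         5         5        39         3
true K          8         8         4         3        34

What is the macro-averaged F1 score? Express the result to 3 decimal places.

Per-class F1 score (2·TP/(2·TP+FP+FN)):
  B: TP=23, FP=1+2+5+8=16, FN=6+8+2+2=18 → 46/80 = 0.5750
  A: TP=34, FP=6+1+5+8=20, FN=1+2+2+2=7 → 68/95 = 0.7158
  F: TP=36, FP=8+2+5+4=19, FN=2+1+2+1=6 → 72/97 = 0.7423
  G: TP=39, FP=2+2+2+3=9, FN=5+5+5+3=18 → 78/105 = 0.7429
  K: TP=34, FP=2+2+1+3=8, FN=8+8+4+3=23 → 68/99 = 0.6869
Macro-F1 score = mean = (0.5750 + 0.7158 + 0.7423 + 0.7429 + 0.6869) / 5 = 0.693

0.693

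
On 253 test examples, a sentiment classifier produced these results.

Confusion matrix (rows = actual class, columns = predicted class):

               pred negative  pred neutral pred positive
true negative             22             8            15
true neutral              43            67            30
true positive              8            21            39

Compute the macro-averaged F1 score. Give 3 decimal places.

0.485

Per-class F1 score (2·TP/(2·TP+FP+FN)):
  negative: TP=22, FP=43+8=51, FN=8+15=23 → 44/118 = 0.3729
  neutral: TP=67, FP=8+21=29, FN=43+30=73 → 134/236 = 0.5678
  positive: TP=39, FP=15+30=45, FN=8+21=29 → 78/152 = 0.5132
Macro-F1 score = mean = (0.3729 + 0.5678 + 0.5132) / 3 = 0.485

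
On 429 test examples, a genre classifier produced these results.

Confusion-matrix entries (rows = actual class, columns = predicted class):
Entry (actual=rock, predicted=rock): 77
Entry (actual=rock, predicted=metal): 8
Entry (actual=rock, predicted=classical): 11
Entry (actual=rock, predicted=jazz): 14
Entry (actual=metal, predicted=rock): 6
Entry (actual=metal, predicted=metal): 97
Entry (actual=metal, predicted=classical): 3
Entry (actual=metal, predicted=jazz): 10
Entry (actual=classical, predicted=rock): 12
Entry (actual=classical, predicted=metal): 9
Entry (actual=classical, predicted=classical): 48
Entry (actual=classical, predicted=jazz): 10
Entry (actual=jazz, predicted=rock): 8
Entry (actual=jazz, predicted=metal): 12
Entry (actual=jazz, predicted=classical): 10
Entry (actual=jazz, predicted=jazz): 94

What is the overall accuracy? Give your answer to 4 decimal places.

Accuracy = trace / total = (77+97+48+94=316) / 429 = 316/429 = 0.7366

0.7366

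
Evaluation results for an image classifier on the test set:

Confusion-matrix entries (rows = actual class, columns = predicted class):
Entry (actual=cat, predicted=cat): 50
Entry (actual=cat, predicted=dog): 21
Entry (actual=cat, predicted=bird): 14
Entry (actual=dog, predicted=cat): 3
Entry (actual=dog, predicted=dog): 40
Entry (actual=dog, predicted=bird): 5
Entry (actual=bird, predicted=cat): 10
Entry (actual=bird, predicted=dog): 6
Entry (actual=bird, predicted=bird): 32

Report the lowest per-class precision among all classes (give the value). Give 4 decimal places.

0.5970

Per-class precision (TP/(TP+FP)):
  cat: TP=50, FP=3+10=13 → 50/63 = 0.79365
  dog: TP=40, FP=21+6=27 → 40/67 = 0.59701
  bird: TP=32, FP=14+5=19 → 32/51 = 0.62745
Lowest is class 'dog' with precision = 0.5970.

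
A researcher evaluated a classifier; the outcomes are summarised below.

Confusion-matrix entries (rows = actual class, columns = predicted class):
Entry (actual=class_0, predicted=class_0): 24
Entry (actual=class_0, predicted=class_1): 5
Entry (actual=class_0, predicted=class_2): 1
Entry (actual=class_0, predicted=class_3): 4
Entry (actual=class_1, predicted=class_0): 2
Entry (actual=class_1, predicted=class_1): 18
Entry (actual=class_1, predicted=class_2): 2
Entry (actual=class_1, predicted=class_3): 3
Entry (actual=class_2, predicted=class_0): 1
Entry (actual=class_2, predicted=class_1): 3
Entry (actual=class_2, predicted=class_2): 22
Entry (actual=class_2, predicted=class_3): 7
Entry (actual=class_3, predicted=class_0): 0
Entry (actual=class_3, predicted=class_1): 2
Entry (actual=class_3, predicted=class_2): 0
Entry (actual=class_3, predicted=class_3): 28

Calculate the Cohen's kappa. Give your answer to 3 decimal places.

Observed agreement pₒ = trace/N = 92/122 = 0.7541
Expected agreement pₑ = Σ (rowᵢ·colᵢ)/N² = (34·27 + 25·28 + 33·25 + 30·42)/122² = 0.2488
κ = (pₒ − pₑ)/(1 − pₑ) = (0.7541 − 0.2488)/(1 − 0.2488) = 0.673

0.673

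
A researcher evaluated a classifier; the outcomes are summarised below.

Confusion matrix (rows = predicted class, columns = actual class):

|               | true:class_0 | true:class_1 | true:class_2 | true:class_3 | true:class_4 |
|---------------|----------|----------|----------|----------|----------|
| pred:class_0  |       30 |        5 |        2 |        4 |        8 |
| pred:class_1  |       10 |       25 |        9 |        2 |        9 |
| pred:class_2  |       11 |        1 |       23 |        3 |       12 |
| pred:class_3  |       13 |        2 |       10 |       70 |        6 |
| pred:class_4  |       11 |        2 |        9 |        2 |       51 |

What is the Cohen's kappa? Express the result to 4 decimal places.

Observed agreement pₒ = trace/N = 199/330 = 0.60303
Expected agreement pₑ = Σ (rowᵢ·colᵢ)/N² = (75·49 + 35·55 + 53·50 + 81·101 + 86·75)/330² = 0.21011
κ = (pₒ − pₑ)/(1 − pₑ) = (0.60303 − 0.21011)/(1 − 0.21011) = 0.4974

0.4974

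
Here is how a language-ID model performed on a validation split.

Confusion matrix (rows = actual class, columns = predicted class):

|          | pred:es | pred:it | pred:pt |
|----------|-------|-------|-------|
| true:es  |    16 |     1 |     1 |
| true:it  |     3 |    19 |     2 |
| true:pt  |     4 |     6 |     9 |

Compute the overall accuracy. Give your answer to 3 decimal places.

0.721

Accuracy = trace / total = (16+19+9=44) / 61 = 44/61 = 0.721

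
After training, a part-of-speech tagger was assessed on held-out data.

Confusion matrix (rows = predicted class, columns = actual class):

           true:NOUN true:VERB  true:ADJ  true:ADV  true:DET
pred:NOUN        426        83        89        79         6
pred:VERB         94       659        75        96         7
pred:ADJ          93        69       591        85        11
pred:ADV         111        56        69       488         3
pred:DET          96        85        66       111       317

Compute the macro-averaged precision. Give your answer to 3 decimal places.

0.634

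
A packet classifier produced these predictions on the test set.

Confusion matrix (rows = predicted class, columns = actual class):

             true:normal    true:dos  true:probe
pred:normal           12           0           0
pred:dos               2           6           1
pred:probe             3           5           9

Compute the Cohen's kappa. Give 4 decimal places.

Observed agreement pₒ = trace/N = 27/38 = 0.71053
Expected agreement pₑ = Σ (rowᵢ·colᵢ)/N² = (17·12 + 11·9 + 10·17)/38² = 0.32756
κ = (pₒ − pₑ)/(1 − pₑ) = (0.71053 − 0.32756)/(1 − 0.32756) = 0.5695

0.5695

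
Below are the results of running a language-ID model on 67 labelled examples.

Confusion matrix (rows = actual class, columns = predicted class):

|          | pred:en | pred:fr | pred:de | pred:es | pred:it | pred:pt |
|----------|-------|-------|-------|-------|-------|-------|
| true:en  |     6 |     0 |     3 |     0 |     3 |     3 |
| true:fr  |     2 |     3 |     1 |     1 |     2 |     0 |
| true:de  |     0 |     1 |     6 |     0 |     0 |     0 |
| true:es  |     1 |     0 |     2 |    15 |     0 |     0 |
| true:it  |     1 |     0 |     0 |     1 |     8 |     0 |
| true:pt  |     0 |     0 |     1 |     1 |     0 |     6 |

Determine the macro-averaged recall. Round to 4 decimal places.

0.6623

Per-class recall (TP/(TP+FN)):
  en: TP=6, FN=0+3+0+3+3=9 → 6/15 = 0.40000
  fr: TP=3, FN=2+1+1+2+0=6 → 3/9 = 0.33333
  de: TP=6, FN=0+1+0+0+0=1 → 6/7 = 0.85714
  es: TP=15, FN=1+0+2+0+0=3 → 15/18 = 0.83333
  it: TP=8, FN=1+0+0+1+0=2 → 8/10 = 0.80000
  pt: TP=6, FN=0+0+1+1+0=2 → 6/8 = 0.75000
Macro-recall = mean = (0.40000 + 0.33333 + 0.85714 + 0.83333 + 0.80000 + 0.75000) / 6 = 0.6623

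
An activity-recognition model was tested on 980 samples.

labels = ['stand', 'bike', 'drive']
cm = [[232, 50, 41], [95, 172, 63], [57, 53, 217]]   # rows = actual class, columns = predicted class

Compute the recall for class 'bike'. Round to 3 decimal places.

Take TP from the diagonal, FP from the rest of the 'bike' prediction marginal, FN from the rest of the 'bike' actual marginal.
recall = TP/(TP+FN).
bike: TP=172, FN=95+63=158 → 172/330 = 0.5212

0.521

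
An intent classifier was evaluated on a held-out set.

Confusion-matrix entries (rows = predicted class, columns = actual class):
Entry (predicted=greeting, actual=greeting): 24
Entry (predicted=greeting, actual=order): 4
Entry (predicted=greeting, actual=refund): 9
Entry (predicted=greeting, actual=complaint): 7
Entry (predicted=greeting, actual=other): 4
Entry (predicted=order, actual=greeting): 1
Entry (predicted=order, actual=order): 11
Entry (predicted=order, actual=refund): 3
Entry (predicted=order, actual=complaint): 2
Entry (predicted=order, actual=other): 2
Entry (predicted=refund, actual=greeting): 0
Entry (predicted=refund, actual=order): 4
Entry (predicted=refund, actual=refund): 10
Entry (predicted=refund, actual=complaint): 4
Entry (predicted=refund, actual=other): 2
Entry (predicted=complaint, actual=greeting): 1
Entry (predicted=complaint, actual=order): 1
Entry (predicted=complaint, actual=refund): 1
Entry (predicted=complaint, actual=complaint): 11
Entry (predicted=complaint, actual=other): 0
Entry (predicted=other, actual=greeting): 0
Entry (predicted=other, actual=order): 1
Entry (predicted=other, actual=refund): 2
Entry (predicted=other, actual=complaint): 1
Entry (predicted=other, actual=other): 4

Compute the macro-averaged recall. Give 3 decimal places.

0.524

Per-class recall (TP/(TP+FN)):
  greeting: TP=24, FN=1+0+1+0=2 → 24/26 = 0.9231
  order: TP=11, FN=4+4+1+1=10 → 11/21 = 0.5238
  refund: TP=10, FN=9+3+1+2=15 → 10/25 = 0.4000
  complaint: TP=11, FN=7+2+4+1=14 → 11/25 = 0.4400
  other: TP=4, FN=4+2+2+0=8 → 4/12 = 0.3333
Macro-recall = mean = (0.9231 + 0.5238 + 0.4000 + 0.4400 + 0.3333) / 5 = 0.524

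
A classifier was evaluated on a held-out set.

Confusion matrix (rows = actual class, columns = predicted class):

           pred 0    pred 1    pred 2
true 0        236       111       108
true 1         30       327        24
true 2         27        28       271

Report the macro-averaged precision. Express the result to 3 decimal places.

0.727

Per-class precision (TP/(TP+FP)):
  0: TP=236, FP=30+27=57 → 236/293 = 0.8055
  1: TP=327, FP=111+28=139 → 327/466 = 0.7017
  2: TP=271, FP=108+24=132 → 271/403 = 0.6725
Macro-precision = mean = (0.8055 + 0.7017 + 0.6725) / 3 = 0.727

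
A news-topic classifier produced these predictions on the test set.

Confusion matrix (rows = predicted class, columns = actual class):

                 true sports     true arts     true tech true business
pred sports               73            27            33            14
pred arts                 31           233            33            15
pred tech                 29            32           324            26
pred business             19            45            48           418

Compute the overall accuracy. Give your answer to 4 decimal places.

0.7486

Accuracy = trace / total = (73+233+324+418=1048) / 1400 = 1048/1400 = 0.7486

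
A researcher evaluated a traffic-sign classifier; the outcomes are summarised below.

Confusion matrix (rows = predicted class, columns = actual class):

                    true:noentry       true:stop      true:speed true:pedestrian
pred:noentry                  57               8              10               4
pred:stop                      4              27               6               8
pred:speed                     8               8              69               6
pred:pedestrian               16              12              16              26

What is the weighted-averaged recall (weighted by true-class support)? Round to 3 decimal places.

Per-class recall (TP/(TP+FN)):
  noentry: TP=57, FN=4+8+16=28 → 57/85 = 0.6706
  stop: TP=27, FN=8+8+12=28 → 27/55 = 0.4909
  speed: TP=69, FN=10+6+16=32 → 69/101 = 0.6832
  pedestrian: TP=26, FN=4+8+6=18 → 26/44 = 0.5909
Weighted-recall = Σ (supportᵢ/N)·recallᵢ with N=285: (85/285)·0.6706 + (55/285)·0.4909 + (101/285)·0.6832 + (44/285)·0.5909 = 0.628

0.628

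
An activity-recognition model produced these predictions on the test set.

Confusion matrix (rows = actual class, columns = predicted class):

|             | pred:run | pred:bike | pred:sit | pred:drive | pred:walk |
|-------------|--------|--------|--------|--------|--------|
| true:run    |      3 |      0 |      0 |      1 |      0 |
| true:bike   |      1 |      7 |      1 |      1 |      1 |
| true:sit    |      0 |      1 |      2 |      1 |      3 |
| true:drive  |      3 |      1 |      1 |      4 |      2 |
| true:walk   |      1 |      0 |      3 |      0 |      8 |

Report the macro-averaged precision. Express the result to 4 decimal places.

0.5163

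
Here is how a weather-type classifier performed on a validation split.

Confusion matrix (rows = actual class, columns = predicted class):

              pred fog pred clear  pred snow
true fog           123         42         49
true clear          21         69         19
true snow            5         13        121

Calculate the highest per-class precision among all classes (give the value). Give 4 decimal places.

0.8255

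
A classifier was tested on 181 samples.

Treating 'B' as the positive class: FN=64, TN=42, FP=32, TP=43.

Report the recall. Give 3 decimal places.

Recall = TP/(TP+FN) = 43/(43+64) = 43/107 = 0.402

0.402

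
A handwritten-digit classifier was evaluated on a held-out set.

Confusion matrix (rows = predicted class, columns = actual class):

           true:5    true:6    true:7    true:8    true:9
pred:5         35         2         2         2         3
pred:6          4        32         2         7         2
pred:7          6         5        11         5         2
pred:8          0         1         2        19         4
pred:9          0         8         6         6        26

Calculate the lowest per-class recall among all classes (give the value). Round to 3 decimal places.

0.478

Per-class recall (TP/(TP+FN)):
  5: TP=35, FN=4+6+0+0=10 → 35/45 = 0.7778
  6: TP=32, FN=2+5+1+8=16 → 32/48 = 0.6667
  7: TP=11, FN=2+2+2+6=12 → 11/23 = 0.4783
  8: TP=19, FN=2+7+5+6=20 → 19/39 = 0.4872
  9: TP=26, FN=3+2+2+4=11 → 26/37 = 0.7027
Lowest is class '7' with recall = 0.478.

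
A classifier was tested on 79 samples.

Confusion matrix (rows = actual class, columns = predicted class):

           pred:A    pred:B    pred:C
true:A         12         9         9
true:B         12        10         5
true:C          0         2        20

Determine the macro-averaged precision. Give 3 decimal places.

0.521

Per-class precision (TP/(TP+FP)):
  A: TP=12, FP=12+0=12 → 12/24 = 0.5000
  B: TP=10, FP=9+2=11 → 10/21 = 0.4762
  C: TP=20, FP=9+5=14 → 20/34 = 0.5882
Macro-precision = mean = (0.5000 + 0.4762 + 0.5882) / 3 = 0.521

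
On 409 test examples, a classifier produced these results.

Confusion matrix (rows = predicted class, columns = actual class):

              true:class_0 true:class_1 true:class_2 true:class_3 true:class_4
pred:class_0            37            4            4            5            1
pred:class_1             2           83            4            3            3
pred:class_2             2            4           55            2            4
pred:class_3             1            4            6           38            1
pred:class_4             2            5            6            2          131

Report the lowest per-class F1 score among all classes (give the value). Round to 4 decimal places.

Per-class F1 score (2·TP/(2·TP+FP+FN)):
  class_0: TP=37, FP=4+4+5+1=14, FN=2+2+1+2=7 → 74/95 = 0.77895
  class_1: TP=83, FP=2+4+3+3=12, FN=4+4+4+5=17 → 166/195 = 0.85128
  class_2: TP=55, FP=2+4+2+4=12, FN=4+4+6+6=20 → 110/142 = 0.77465
  class_3: TP=38, FP=1+4+6+1=12, FN=5+3+2+2=12 → 76/100 = 0.76000
  class_4: TP=131, FP=2+5+6+2=15, FN=1+3+4+1=9 → 262/286 = 0.91608
Lowest is class 'class_3' with F1 score = 0.7600.

0.7600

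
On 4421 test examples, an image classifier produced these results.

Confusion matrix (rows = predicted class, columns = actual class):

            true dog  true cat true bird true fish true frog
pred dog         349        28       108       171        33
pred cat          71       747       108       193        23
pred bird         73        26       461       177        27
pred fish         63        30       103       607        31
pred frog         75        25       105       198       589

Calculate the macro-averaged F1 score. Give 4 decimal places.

Per-class F1 score (2·TP/(2·TP+FP+FN)):
  dog: TP=349, FP=28+108+171+33=340, FN=71+73+63+75=282 → 698/1320 = 0.52879
  cat: TP=747, FP=71+108+193+23=395, FN=28+26+30+25=109 → 1494/1998 = 0.74775
  bird: TP=461, FP=73+26+177+27=303, FN=108+108+103+105=424 → 922/1649 = 0.55913
  fish: TP=607, FP=63+30+103+31=227, FN=171+193+177+198=739 → 1214/2180 = 0.55688
  frog: TP=589, FP=75+25+105+198=403, FN=33+23+27+31=114 → 1178/1695 = 0.69499
Macro-F1 score = mean = (0.52879 + 0.74775 + 0.55913 + 0.55688 + 0.69499) / 5 = 0.6175

0.6175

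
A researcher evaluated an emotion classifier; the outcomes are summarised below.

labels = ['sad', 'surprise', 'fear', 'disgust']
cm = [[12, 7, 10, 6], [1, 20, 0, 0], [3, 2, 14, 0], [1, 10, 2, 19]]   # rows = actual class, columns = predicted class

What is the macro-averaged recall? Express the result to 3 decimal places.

Per-class recall (TP/(TP+FN)):
  sad: TP=12, FN=7+10+6=23 → 12/35 = 0.3429
  surprise: TP=20, FN=1+0+0=1 → 20/21 = 0.9524
  fear: TP=14, FN=3+2+0=5 → 14/19 = 0.7368
  disgust: TP=19, FN=1+10+2=13 → 19/32 = 0.5938
Macro-recall = mean = (0.3429 + 0.9524 + 0.7368 + 0.5938) / 4 = 0.656

0.656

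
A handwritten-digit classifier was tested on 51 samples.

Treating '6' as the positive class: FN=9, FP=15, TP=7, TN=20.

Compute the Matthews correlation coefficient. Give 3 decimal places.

0.008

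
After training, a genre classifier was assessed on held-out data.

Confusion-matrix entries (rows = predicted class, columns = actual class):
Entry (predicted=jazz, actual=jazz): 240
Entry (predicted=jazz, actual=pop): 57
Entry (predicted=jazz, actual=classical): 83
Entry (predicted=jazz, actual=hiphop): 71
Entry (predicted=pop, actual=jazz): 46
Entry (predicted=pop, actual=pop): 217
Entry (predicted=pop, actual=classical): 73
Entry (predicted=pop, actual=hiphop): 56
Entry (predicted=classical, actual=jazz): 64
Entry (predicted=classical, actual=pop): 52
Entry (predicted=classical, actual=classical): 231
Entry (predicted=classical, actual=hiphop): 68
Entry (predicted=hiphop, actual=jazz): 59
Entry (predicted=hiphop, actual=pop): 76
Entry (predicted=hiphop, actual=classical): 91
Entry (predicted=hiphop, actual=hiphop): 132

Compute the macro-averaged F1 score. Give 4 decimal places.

Per-class F1 score (2·TP/(2·TP+FP+FN)):
  jazz: TP=240, FP=57+83+71=211, FN=46+64+59=169 → 480/860 = 0.55814
  pop: TP=217, FP=46+73+56=175, FN=57+52+76=185 → 434/794 = 0.54660
  classical: TP=231, FP=64+52+68=184, FN=83+73+91=247 → 462/893 = 0.51736
  hiphop: TP=132, FP=59+76+91=226, FN=71+56+68=195 → 264/685 = 0.38540
Macro-F1 score = mean = (0.55814 + 0.54660 + 0.51736 + 0.38540) / 4 = 0.5019

0.5019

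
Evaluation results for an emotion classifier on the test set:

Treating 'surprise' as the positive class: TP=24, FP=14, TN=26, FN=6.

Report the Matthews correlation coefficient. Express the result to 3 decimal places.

0.447

MCC = (TP·TN − FP·FN) / √((TP+FP)(TP+FN)(TN+FP)(TN+FN))
Numerator = 24·26 − 14·6 = 540
Denominator = √(38·30·40·32) = √1459200 = 1207.9735
MCC = 540 / 1207.9735 = 0.447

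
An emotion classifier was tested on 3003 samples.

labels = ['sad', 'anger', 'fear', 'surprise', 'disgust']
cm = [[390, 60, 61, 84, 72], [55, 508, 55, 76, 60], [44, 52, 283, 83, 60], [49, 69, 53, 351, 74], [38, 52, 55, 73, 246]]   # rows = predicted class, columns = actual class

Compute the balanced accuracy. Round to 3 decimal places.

Balanced accuracy = mean of per-class recall.
  sad: recall = 390/576 = 0.6771
  anger: recall = 508/741 = 0.6856
  fear: recall = 283/507 = 0.5582
  surprise: recall = 351/667 = 0.5262
  disgust: recall = 246/512 = 0.4805
Mean = (0.6771 + 0.6856 + 0.5582 + 0.5262 + 0.4805) / 5 = 0.586

0.586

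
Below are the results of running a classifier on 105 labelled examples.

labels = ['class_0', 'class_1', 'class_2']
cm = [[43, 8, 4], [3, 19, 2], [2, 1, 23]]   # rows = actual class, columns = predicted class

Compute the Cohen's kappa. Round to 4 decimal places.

0.6982

Observed agreement pₒ = trace/N = 85/105 = 0.80952
Expected agreement pₑ = Σ (rowᵢ·colᵢ)/N² = (55·48 + 24·28 + 26·29)/105² = 0.36880
κ = (pₒ − pₑ)/(1 − pₑ) = (0.80952 − 0.36880)/(1 − 0.36880) = 0.6982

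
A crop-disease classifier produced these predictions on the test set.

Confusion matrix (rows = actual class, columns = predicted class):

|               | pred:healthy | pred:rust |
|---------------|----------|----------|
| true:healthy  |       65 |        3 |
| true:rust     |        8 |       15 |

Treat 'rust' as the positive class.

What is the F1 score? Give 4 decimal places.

0.7317

Precision = TP/(TP+FP) = 15/18 = 0.8333
Recall = TP/(TP+FN) = 15/23 = 0.6522
F1 = 2·TP/(2·TP+FP+FN) = 30/41 = 0.7317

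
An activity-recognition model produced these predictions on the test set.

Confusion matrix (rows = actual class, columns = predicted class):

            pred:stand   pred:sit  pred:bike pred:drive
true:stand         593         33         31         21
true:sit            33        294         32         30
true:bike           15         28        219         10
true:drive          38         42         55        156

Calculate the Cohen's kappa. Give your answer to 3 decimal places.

0.682

Observed agreement pₒ = trace/N = 1262/1630 = 0.7742
Expected agreement pₑ = Σ (rowᵢ·colᵢ)/N² = (678·679 + 389·397 + 272·337 + 291·217)/1630² = 0.2897
κ = (pₒ − pₑ)/(1 − pₑ) = (0.7742 − 0.2897)/(1 − 0.2897) = 0.682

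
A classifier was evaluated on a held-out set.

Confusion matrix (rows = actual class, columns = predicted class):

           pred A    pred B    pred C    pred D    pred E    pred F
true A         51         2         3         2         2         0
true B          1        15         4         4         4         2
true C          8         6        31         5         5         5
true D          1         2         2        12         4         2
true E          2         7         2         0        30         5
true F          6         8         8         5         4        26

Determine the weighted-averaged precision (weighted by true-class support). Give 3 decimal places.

0.608

Per-class precision (TP/(TP+FP)):
  A: TP=51, FP=1+8+1+2+6=18 → 51/69 = 0.7391
  B: TP=15, FP=2+6+2+7+8=25 → 15/40 = 0.3750
  C: TP=31, FP=3+4+2+2+8=19 → 31/50 = 0.6200
  D: TP=12, FP=2+4+5+0+5=16 → 12/28 = 0.4286
  E: TP=30, FP=2+4+5+4+4=19 → 30/49 = 0.6122
  F: TP=26, FP=0+2+5+2+5=14 → 26/40 = 0.6500
Weighted-precision = Σ (supportᵢ/N)·precisionᵢ with N=276: (60/276)·0.7391 + (30/276)·0.3750 + (60/276)·0.6200 + (23/276)·0.4286 + (46/276)·0.6122 + (57/276)·0.6500 = 0.608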